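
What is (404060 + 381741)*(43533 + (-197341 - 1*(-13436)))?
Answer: -110304457972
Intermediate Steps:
(404060 + 381741)*(43533 + (-197341 - 1*(-13436))) = 785801*(43533 + (-197341 + 13436)) = 785801*(43533 - 183905) = 785801*(-140372) = -110304457972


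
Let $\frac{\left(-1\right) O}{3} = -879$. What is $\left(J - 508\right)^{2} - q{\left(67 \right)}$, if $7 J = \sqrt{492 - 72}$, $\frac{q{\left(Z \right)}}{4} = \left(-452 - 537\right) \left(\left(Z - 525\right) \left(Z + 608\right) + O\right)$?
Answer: $- \frac{8486151488}{7} - \frac{2032 \sqrt{105}}{7} \approx -1.2123 \cdot 10^{9}$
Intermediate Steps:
$O = 2637$ ($O = \left(-3\right) \left(-879\right) = 2637$)
$q{\left(Z \right)} = -10431972 - 3956 \left(-525 + Z\right) \left(608 + Z\right)$ ($q{\left(Z \right)} = 4 \left(-452 - 537\right) \left(\left(Z - 525\right) \left(Z + 608\right) + 2637\right) = 4 \left(- 989 \left(\left(-525 + Z\right) \left(608 + Z\right) + 2637\right)\right) = 4 \left(- 989 \left(2637 + \left(-525 + Z\right) \left(608 + Z\right)\right)\right) = 4 \left(-2607993 - 989 \left(-525 + Z\right) \left(608 + Z\right)\right) = -10431972 - 3956 \left(-525 + Z\right) \left(608 + Z\right)$)
$J = \frac{2 \sqrt{105}}{7}$ ($J = \frac{\sqrt{492 - 72}}{7} = \frac{\sqrt{420}}{7} = \frac{2 \sqrt{105}}{7} \approx 2.9277$)
$\left(J - 508\right)^{2} - q{\left(67 \right)} = \left(\frac{2 \sqrt{105}}{7} - 508\right)^{2} - \left(1252323228 - 21999316 - 3956 \cdot 67^{2}\right) = \left(-508 + \frac{2 \sqrt{105}}{7}\right)^{2} - \left(1252323228 - 21999316 - 17758484\right) = \left(-508 + \frac{2 \sqrt{105}}{7}\right)^{2} - 1212565428 = -1212565428 + \left(-508 + \frac{2 \sqrt{105}}{7}\right)^{2}$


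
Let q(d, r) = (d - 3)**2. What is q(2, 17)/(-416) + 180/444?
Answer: 6203/15392 ≈ 0.40300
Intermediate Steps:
q(d, r) = (-3 + d)**2
q(2, 17)/(-416) + 180/444 = (-3 + 2)**2/(-416) + 180/444 = (-1)**2*(-1/416) + 180*(1/444) = 1*(-1/416) + 15/37 = -1/416 + 15/37 = 6203/15392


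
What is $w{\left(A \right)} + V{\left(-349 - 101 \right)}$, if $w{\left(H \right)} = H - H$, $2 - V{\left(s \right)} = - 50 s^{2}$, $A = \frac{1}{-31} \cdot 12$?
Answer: $10125002$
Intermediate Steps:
$A = - \frac{12}{31}$ ($A = \left(- \frac{1}{31}\right) 12 = - \frac{12}{31} \approx -0.3871$)
$V{\left(s \right)} = 2 + 50 s^{2}$ ($V{\left(s \right)} = 2 - - 50 s^{2} = 2 + 50 s^{2}$)
$w{\left(H \right)} = 0$
$w{\left(A \right)} + V{\left(-349 - 101 \right)} = 0 + \left(2 + 50 \left(-349 - 101\right)^{2}\right) = 0 + \left(2 + 50 \left(-450\right)^{2}\right) = 0 + \left(2 + 50 \cdot 202500\right) = 0 + \left(2 + 10125000\right) = 0 + 10125002 = 10125002$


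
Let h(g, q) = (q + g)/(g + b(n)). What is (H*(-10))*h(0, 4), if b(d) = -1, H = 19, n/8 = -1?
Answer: 760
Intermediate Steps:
n = -8 (n = 8*(-1) = -8)
h(g, q) = (g + q)/(-1 + g) (h(g, q) = (q + g)/(g - 1) = (g + q)/(-1 + g))
(H*(-10))*h(0, 4) = (19*(-10))*((0 + 4)/(-1 + 0)) = -190*4/(-1) = -(-190)*4 = -190*(-4) = 760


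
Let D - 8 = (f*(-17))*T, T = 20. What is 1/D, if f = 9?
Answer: -1/3052 ≈ -0.00032765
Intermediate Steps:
D = -3052 (D = 8 + (9*(-17))*20 = 8 - 153*20 = 8 - 3060 = -3052)
1/D = 1/(-3052) = -1/3052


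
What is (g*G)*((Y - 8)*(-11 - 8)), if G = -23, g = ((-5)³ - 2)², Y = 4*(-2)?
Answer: -112773968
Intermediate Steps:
Y = -8
g = 16129 (g = (-125 - 2)² = (-127)² = 16129)
(g*G)*((Y - 8)*(-11 - 8)) = (16129*(-23))*((-8 - 8)*(-11 - 8)) = -(-5935472)*(-19) = -370967*304 = -112773968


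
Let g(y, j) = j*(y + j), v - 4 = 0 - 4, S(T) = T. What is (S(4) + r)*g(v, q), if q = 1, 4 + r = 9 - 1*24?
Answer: -15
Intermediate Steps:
r = -19 (r = -4 + (9 - 1*24) = -4 + (9 - 24) = -4 - 15 = -19)
v = 0 (v = 4 + (0 - 4) = 4 - 4 = 0)
g(y, j) = j*(j + y)
(S(4) + r)*g(v, q) = (4 - 19)*(1*(1 + 0)) = -15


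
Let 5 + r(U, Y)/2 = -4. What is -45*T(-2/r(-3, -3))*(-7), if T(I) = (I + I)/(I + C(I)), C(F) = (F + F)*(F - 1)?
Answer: -810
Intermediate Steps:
r(U, Y) = -18 (r(U, Y) = -10 + 2*(-4) = -10 - 8 = -18)
C(F) = 2*F*(-1 + F) (C(F) = (2*F)*(-1 + F) = 2*F*(-1 + F))
T(I) = 2*I/(I + 2*I*(-1 + I)) (T(I) = (I + I)/(I + 2*I*(-1 + I)) = (2*I)/(I + 2*I*(-1 + I)) = 2*I/(I + 2*I*(-1 + I)))
-45*T(-2/r(-3, -3))*(-7) = -90/(-1 + 2*(-2/(-18)))*(-7) = -90/(-1 + 2*(-2*(-1/18)))*(-7) = -90/(-1 + 2*(⅑))*(-7) = -90/(-1 + 2/9)*(-7) = -90/(-7/9)*(-7) = -90*(-9)/7*(-7) = -45*(-18/7)*(-7) = (810/7)*(-7) = -810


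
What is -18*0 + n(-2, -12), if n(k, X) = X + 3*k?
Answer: -18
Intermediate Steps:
-18*0 + n(-2, -12) = -18*0 + (-12 + 3*(-2)) = 0 + (-12 - 6) = 0 - 18 = -18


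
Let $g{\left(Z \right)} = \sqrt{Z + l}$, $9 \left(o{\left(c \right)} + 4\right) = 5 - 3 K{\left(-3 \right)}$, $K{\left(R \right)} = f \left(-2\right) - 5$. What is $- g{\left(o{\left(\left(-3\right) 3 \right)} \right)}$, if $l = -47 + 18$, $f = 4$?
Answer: $- \frac{i \sqrt{253}}{3} \approx - 5.302 i$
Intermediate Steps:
$K{\left(R \right)} = -13$ ($K{\left(R \right)} = 4 \left(-2\right) - 5 = -8 - 5 = -13$)
$l = -29$
$o{\left(c \right)} = \frac{8}{9}$ ($o{\left(c \right)} = -4 + \frac{5 - -39}{9} = -4 + \frac{5 + 39}{9} = -4 + \frac{1}{9} \cdot 44 = -4 + \frac{44}{9} = \frac{8}{9}$)
$g{\left(Z \right)} = \sqrt{-29 + Z}$ ($g{\left(Z \right)} = \sqrt{Z - 29} = \sqrt{-29 + Z}$)
$- g{\left(o{\left(\left(-3\right) 3 \right)} \right)} = - \sqrt{-29 + \frac{8}{9}} = - \sqrt{- \frac{253}{9}} = - \frac{i \sqrt{253}}{3}$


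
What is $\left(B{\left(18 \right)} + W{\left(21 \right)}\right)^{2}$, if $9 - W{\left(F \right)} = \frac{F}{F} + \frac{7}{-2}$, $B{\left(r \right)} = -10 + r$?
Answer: $\frac{1521}{4} \approx 380.25$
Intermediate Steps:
$W{\left(F \right)} = \frac{23}{2}$ ($W{\left(F \right)} = 9 - \left(\frac{F}{F} + \frac{7}{-2}\right) = 9 - \left(1 + 7 \left(- \frac{1}{2}\right)\right) = 9 - \left(1 - \frac{7}{2}\right) = 9 - - \frac{5}{2} = 9 + \frac{5}{2} = \frac{23}{2}$)
$\left(B{\left(18 \right)} + W{\left(21 \right)}\right)^{2} = \left(\left(-10 + 18\right) + \frac{23}{2}\right)^{2} = \left(8 + \frac{23}{2}\right)^{2} = \left(\frac{39}{2}\right)^{2} = \frac{1521}{4}$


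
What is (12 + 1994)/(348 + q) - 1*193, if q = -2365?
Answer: -391287/2017 ≈ -193.99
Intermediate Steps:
(12 + 1994)/(348 + q) - 1*193 = (12 + 1994)/(348 - 2365) - 1*193 = 2006/(-2017) - 193 = 2006*(-1/2017) - 193 = -2006/2017 - 193 = -391287/2017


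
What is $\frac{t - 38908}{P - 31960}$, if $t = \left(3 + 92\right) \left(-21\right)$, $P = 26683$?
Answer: $\frac{40903}{5277} \approx 7.7512$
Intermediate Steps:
$t = -1995$ ($t = 95 \left(-21\right) = -1995$)
$\frac{t - 38908}{P - 31960} = \frac{-1995 - 38908}{26683 - 31960} = - \frac{40903}{-5277} = \left(-40903\right) \left(- \frac{1}{5277}\right) = \frac{40903}{5277}$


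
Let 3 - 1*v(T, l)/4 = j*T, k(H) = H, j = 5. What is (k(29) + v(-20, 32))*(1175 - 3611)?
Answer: -1074276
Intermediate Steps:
v(T, l) = 12 - 20*T
(k(29) + v(-20, 32))*(1175 - 3611) = (29 + (12 - 20*(-20)))*(1175 - 3611) = (29 + (12 + 400))*(-2436) = (29 + 412)*(-2436) = 441*(-2436) = -1074276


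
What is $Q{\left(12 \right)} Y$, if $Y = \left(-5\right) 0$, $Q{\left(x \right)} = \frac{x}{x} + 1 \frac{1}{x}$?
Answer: $0$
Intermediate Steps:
$Q{\left(x \right)} = 1 + \frac{1}{x}$
$Y = 0$
$Q{\left(12 \right)} Y = \frac{1 + 12}{12} \cdot 0 = \frac{1}{12} \cdot 13 \cdot 0 = \frac{13}{12} \cdot 0 = 0$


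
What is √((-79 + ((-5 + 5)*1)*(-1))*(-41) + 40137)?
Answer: 4*√2711 ≈ 208.27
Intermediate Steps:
√((-79 + ((-5 + 5)*1)*(-1))*(-41) + 40137) = √((-79 + (0*1)*(-1))*(-41) + 40137) = √((-79 + 0*(-1))*(-41) + 40137) = √((-79 + 0)*(-41) + 40137) = √(-79*(-41) + 40137) = √(3239 + 40137) = √43376 = 4*√2711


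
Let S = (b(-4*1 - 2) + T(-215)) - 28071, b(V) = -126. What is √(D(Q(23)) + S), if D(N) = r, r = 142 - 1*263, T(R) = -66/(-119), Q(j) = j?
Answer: 4*I*√25062709/119 ≈ 168.28*I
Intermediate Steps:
T(R) = 66/119 (T(R) = -66*(-1/119) = 66/119)
r = -121 (r = 142 - 263 = -121)
S = -3355377/119 (S = (-126 + 66/119) - 28071 = -14928/119 - 28071 = -3355377/119 ≈ -28196.)
D(N) = -121
√(D(Q(23)) + S) = √(-121 - 3355377/119) = √(-3369776/119) = 4*I*√25062709/119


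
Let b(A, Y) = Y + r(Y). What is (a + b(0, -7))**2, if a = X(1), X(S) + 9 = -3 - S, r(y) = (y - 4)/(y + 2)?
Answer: 7921/25 ≈ 316.84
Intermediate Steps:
r(y) = (-4 + y)/(2 + y)
X(S) = -12 - S (X(S) = -9 + (-3 - S) = -12 - S)
a = -13 (a = -12 - 1*1 = -12 - 1 = -13)
b(A, Y) = Y + (-4 + Y)/(2 + Y)
(a + b(0, -7))**2 = (-13 + (-4 - 7 - 7*(2 - 7))/(2 - 7))**2 = (-13 + (-4 - 7 - 7*(-5))/(-5))**2 = (-13 - (-4 - 7 + 35)/5)**2 = (-13 - 1/5*24)**2 = (-13 - 24/5)**2 = (-89/5)**2 = 7921/25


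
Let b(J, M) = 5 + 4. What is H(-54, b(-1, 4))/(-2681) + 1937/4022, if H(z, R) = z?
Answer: 5410285/10782982 ≈ 0.50174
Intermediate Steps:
b(J, M) = 9
H(-54, b(-1, 4))/(-2681) + 1937/4022 = -54/(-2681) + 1937/4022 = -54*(-1/2681) + 1937*(1/4022) = 54/2681 + 1937/4022 = 5410285/10782982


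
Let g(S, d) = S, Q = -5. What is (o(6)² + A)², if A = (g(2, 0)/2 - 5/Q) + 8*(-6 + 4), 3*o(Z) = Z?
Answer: 100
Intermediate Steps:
o(Z) = Z/3
A = -14 (A = (2/2 - 5/(-5)) + 8*(-6 + 4) = (2*(½) - 5*(-⅕)) + 8*(-2) = (1 + 1) - 16 = 2 - 16 = -14)
(o(6)² + A)² = (((⅓)*6)² - 14)² = (2² - 14)² = (4 - 14)² = (-10)² = 100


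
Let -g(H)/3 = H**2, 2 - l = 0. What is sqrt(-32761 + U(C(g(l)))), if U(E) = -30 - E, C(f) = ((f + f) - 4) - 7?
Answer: 2*I*sqrt(8189) ≈ 180.99*I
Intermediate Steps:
l = 2 (l = 2 - 1*0 = 2 + 0 = 2)
g(H) = -3*H**2
C(f) = -11 + 2*f (C(f) = (2*f - 4) - 7 = (-4 + 2*f) - 7 = -11 + 2*f)
sqrt(-32761 + U(C(g(l)))) = sqrt(-32761 + (-30 - (-11 + 2*(-3*2**2)))) = sqrt(-32761 + (-30 - (-11 + 2*(-3*4)))) = sqrt(-32761 + (-30 - (-11 + 2*(-12)))) = sqrt(-32761 + (-30 - (-11 - 24))) = sqrt(-32761 + (-30 - 1*(-35))) = sqrt(-32761 + (-30 + 35)) = sqrt(-32761 + 5) = sqrt(-32756) = 2*I*sqrt(8189)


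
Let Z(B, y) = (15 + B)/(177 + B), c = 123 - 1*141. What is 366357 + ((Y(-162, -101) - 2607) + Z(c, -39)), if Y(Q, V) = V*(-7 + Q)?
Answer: 20183406/53 ≈ 3.8082e+5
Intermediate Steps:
c = -18 (c = 123 - 141 = -18)
Z(B, y) = (15 + B)/(177 + B)
366357 + ((Y(-162, -101) - 2607) + Z(c, -39)) = 366357 + ((-101*(-7 - 162) - 2607) + (15 - 18)/(177 - 18)) = 366357 + ((-101*(-169) - 2607) - 3/159) = 366357 + ((17069 - 2607) + (1/159)*(-3)) = 366357 + (14462 - 1/53) = 366357 + 766485/53 = 20183406/53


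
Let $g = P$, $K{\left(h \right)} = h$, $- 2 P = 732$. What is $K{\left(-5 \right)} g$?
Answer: $1830$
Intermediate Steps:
$P = -366$ ($P = \left(- \frac{1}{2}\right) 732 = -366$)
$g = -366$
$K{\left(-5 \right)} g = \left(-5\right) \left(-366\right) = 1830$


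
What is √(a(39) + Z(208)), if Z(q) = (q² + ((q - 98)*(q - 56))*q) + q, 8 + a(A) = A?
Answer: √3521263 ≈ 1876.5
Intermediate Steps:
a(A) = -8 + A
Z(q) = q + q² + q*(-98 + q)*(-56 + q) (Z(q) = (q² + ((-98 + q)*(-56 + q))*q) + q = (q² + q*(-98 + q)*(-56 + q)) + q = q + q² + q*(-98 + q)*(-56 + q))
√(a(39) + Z(208)) = √((-8 + 39) + 208*(5489 + 208² - 153*208)) = √(31 + 208*(5489 + 43264 - 31824)) = √(31 + 208*16929) = √(31 + 3521232) = √3521263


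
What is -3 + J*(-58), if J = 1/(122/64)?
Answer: -2039/61 ≈ -33.426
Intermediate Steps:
J = 32/61 (J = 1/(122*(1/64)) = 1/(61/32) = 32/61 ≈ 0.52459)
-3 + J*(-58) = -3 + (32/61)*(-58) = -3 - 1856/61 = -2039/61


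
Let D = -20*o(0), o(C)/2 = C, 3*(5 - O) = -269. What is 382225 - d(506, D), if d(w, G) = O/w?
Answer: 290108633/759 ≈ 3.8223e+5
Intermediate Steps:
O = 284/3 (O = 5 - ⅓*(-269) = 5 + 269/3 = 284/3 ≈ 94.667)
o(C) = 2*C
D = 0 (D = -40*0 = -20*0 = 0)
d(w, G) = 284/(3*w)
382225 - d(506, D) = 382225 - 284/(3*506) = 382225 - 1*142/759 = 382225 - 142/759 = 290108633/759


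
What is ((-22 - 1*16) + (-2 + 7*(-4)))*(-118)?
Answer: 8024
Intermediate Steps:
((-22 - 1*16) + (-2 + 7*(-4)))*(-118) = ((-22 - 16) + (-2 - 28))*(-118) = (-38 - 30)*(-118) = -68*(-118) = 8024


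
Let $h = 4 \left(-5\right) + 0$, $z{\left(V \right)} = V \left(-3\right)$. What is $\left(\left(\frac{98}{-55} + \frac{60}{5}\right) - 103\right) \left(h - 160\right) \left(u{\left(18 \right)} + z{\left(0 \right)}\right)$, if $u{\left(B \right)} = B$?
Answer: $\frac{3306744}{11} \approx 3.0061 \cdot 10^{5}$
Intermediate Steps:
$z{\left(V \right)} = - 3 V$
$h = -20$ ($h = -20 + 0 = -20$)
$\left(\left(\frac{98}{-55} + \frac{60}{5}\right) - 103\right) \left(h - 160\right) \left(u{\left(18 \right)} + z{\left(0 \right)}\right) = \left(\left(\frac{98}{-55} + \frac{60}{5}\right) - 103\right) \left(-20 - 160\right) \left(18 - 0\right) = \left(\left(98 \left(- \frac{1}{55}\right) + 60 \cdot \frac{1}{5}\right) - 103\right) \left(-180\right) \left(18 + 0\right) = \left(\left(- \frac{98}{55} + 12\right) - 103\right) \left(-180\right) 18 = \left(\frac{562}{55} - 103\right) \left(-180\right) 18 = \left(- \frac{5103}{55}\right) \left(-180\right) 18 = \frac{183708}{11} \cdot 18 = \frac{3306744}{11}$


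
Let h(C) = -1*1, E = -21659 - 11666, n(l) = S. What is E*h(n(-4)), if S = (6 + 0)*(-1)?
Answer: 33325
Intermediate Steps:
S = -6 (S = 6*(-1) = -6)
n(l) = -6
E = -33325
h(C) = -1
E*h(n(-4)) = -33325*(-1) = 33325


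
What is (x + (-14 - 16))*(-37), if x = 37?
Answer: -259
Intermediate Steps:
(x + (-14 - 16))*(-37) = (37 + (-14 - 16))*(-37) = (37 - 30)*(-37) = 7*(-37) = -259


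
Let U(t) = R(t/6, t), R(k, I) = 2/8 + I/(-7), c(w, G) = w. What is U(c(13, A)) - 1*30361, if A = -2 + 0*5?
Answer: -850153/28 ≈ -30363.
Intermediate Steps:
A = -2 (A = -2 + 0 = -2)
R(k, I) = ¼ - I/7 (R(k, I) = 2*(⅛) + I*(-⅐) = ¼ - I/7)
U(t) = ¼ - t/7
U(c(13, A)) - 1*30361 = (¼ - ⅐*13) - 1*30361 = (¼ - 13/7) - 30361 = -45/28 - 30361 = -850153/28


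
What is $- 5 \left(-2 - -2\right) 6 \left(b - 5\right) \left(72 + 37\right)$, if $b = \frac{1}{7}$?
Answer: $0$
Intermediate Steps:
$b = \frac{1}{7} \approx 0.14286$
$- 5 \left(-2 - -2\right) 6 \left(b - 5\right) \left(72 + 37\right) = - 5 \left(-2 - -2\right) 6 \left(\frac{1}{7} - 5\right) \left(72 + 37\right) = - 5 \left(-2 + 2\right) 6 \left(- \frac{34}{7}\right) 109 = \left(-5\right) 0 \cdot 6 \left(- \frac{34}{7}\right) 109 = 0 \cdot 6 \left(- \frac{34}{7}\right) 109 = 0 \left(- \frac{34}{7}\right) 109 = 0 \cdot 109 = 0$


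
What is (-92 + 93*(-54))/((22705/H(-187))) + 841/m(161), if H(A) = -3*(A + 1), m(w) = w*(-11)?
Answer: -5072841757/40210555 ≈ -126.16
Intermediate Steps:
m(w) = -11*w
H(A) = -3 - 3*A (H(A) = -3*(1 + A) = -3 - 3*A)
(-92 + 93*(-54))/((22705/H(-187))) + 841/m(161) = (-92 + 93*(-54))/((22705/(-3 - 3*(-187)))) + 841/((-11*161)) = (-92 - 5022)/((22705/(-3 + 561))) + 841/(-1771) = -5114/(22705/558) + 841*(-1/1771) = -5114/(22705*(1/558)) - 841/1771 = -5114/22705/558 - 841/1771 = -5114*558/22705 - 841/1771 = -2853612/22705 - 841/1771 = -5072841757/40210555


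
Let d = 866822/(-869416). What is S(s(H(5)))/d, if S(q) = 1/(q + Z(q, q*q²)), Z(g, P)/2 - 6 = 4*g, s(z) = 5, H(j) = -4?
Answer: -434708/24704427 ≈ -0.017596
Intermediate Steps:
Z(g, P) = 12 + 8*g (Z(g, P) = 12 + 2*(4*g) = 12 + 8*g)
S(q) = 1/(12 + 9*q) (S(q) = 1/(q + (12 + 8*q)) = 1/(12 + 9*q))
d = -433411/434708 (d = 866822*(-1/869416) = -433411/434708 ≈ -0.99702)
S(s(H(5)))/d = (1/(3*(4 + 3*5)))/(-433411/434708) = (1/(3*(4 + 15)))*(-434708/433411) = ((⅓)/19)*(-434708/433411) = ((⅓)*(1/19))*(-434708/433411) = (1/57)*(-434708/433411) = -434708/24704427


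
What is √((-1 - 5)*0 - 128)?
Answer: 8*I*√2 ≈ 11.314*I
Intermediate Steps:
√((-1 - 5)*0 - 128) = √(-6*0 - 128) = √(0 - 128) = √(-128) = 8*I*√2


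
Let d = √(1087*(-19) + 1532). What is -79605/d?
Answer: 79605*I*√19121/19121 ≈ 575.69*I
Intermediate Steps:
d = I*√19121 (d = √(-20653 + 1532) = √(-19121) = I*√19121 ≈ 138.28*I)
-79605/d = -79605*(-I*√19121/19121) = -(-79605)*I*√19121/19121 = 79605*I*√19121/19121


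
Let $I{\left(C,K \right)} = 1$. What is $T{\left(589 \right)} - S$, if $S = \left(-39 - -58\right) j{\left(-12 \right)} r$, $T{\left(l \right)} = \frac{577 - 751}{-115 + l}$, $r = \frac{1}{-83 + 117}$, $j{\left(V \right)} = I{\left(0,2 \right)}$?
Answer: $- \frac{2487}{2686} \approx -0.92591$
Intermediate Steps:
$j{\left(V \right)} = 1$
$r = \frac{1}{34} \approx 0.029412$
$T{\left(l \right)} = - \frac{174}{-115 + l}$
$S = \frac{19}{34}$ ($S = \left(-39 - -58\right) 1 \cdot \frac{1}{34} = \left(-39 + 58\right) 1 \cdot \frac{1}{34} = 19 \cdot 1 \cdot \frac{1}{34} = 19 \cdot \frac{1}{34} = \frac{19}{34} \approx 0.55882$)
$T{\left(589 \right)} - S = - \frac{174}{-115 + 589} - \frac{19}{34} = - \frac{174}{474} - \frac{19}{34} = \left(-174\right) \frac{1}{474} - \frac{19}{34} = - \frac{29}{79} - \frac{19}{34} = - \frac{2487}{2686}$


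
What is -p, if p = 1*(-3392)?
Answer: 3392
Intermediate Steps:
p = -3392
-p = -1*(-3392) = 3392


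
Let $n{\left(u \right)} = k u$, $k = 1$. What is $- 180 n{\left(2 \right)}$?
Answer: $-360$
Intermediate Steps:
$n{\left(u \right)} = u$ ($n{\left(u \right)} = 1 u = u$)
$- 180 n{\left(2 \right)} = \left(-180\right) 2 = -360$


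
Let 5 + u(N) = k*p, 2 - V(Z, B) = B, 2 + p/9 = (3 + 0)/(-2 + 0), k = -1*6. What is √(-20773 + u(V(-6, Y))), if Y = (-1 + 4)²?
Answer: I*√20589 ≈ 143.49*I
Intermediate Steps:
k = -6
p = -63/2 (p = -18 + 9*((3 + 0)/(-2 + 0)) = -18 + 9*(3/(-2)) = -18 + 9*(3*(-½)) = -18 + 9*(-3/2) = -18 - 27/2 = -63/2 ≈ -31.500)
Y = 9 (Y = 3² = 9)
V(Z, B) = 2 - B
u(N) = 184 (u(N) = -5 - 6*(-63/2) = -5 + 189 = 184)
√(-20773 + u(V(-6, Y))) = √(-20773 + 184) = √(-20589) = I*√20589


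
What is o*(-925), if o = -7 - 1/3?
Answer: 20350/3 ≈ 6783.3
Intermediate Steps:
o = -22/3 (o = -7 - 1*⅓ = -7 - ⅓ = -22/3 ≈ -7.3333)
o*(-925) = -22/3*(-925) = 20350/3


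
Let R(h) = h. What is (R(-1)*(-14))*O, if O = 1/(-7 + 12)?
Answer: 14/5 ≈ 2.8000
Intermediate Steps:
O = ⅕ (O = 1/5 = ⅕ ≈ 0.20000)
(R(-1)*(-14))*O = -1*(-14)*(⅕) = 14*(⅕) = 14/5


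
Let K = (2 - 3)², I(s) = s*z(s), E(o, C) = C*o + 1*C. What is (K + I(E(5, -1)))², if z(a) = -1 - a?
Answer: 841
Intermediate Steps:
E(o, C) = C + C*o (E(o, C) = C*o + C = C + C*o)
I(s) = s*(-1 - s)
K = 1 (K = (-1)² = 1)
(K + I(E(5, -1)))² = (1 - (-(1 + 5))*(1 - (1 + 5)))² = (1 - (-1*6)*(1 - 1*6))² = (1 - 1*(-6)*(1 - 6))² = (1 - 1*(-6)*(-5))² = (1 - 30)² = (-29)² = 841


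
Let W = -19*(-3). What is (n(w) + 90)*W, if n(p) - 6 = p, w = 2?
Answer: 5586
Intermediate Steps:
W = 57
n(p) = 6 + p
(n(w) + 90)*W = ((6 + 2) + 90)*57 = (8 + 90)*57 = 98*57 = 5586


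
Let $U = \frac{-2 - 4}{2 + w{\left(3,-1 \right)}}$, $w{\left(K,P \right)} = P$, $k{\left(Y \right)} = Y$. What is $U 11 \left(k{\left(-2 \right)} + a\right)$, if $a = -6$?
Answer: $528$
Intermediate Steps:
$U = -6$ ($U = \frac{-2 - 4}{2 - 1} = - \frac{6}{1} = \left(-6\right) 1 = -6$)
$U 11 \left(k{\left(-2 \right)} + a\right) = - 6 \cdot 11 \left(-2 - 6\right) = - 6 \cdot 11 \left(-8\right) = \left(-6\right) \left(-88\right) = 528$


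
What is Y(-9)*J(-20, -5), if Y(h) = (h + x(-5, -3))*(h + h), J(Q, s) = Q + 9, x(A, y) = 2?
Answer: -1386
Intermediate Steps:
J(Q, s) = 9 + Q
Y(h) = 2*h*(2 + h) (Y(h) = (h + 2)*(h + h) = (2 + h)*(2*h) = 2*h*(2 + h))
Y(-9)*J(-20, -5) = (2*(-9)*(2 - 9))*(9 - 20) = (2*(-9)*(-7))*(-11) = 126*(-11) = -1386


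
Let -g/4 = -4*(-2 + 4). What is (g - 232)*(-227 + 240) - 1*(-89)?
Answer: -2511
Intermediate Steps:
g = 32 (g = -(-16)*(-2 + 4) = -(-16)*2 = -4*(-8) = 32)
(g - 232)*(-227 + 240) - 1*(-89) = (32 - 232)*(-227 + 240) - 1*(-89) = -200*13 + 89 = -2600 + 89 = -2511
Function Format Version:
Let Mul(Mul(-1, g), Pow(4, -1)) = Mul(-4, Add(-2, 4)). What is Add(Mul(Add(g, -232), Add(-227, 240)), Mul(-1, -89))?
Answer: -2511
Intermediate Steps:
g = 32 (g = Mul(-4, Mul(-4, Add(-2, 4))) = Mul(-4, Mul(-4, 2)) = Mul(-4, -8) = 32)
Add(Mul(Add(g, -232), Add(-227, 240)), Mul(-1, -89)) = Add(Mul(Add(32, -232), Add(-227, 240)), Mul(-1, -89)) = Add(Mul(-200, 13), 89) = Add(-2600, 89) = -2511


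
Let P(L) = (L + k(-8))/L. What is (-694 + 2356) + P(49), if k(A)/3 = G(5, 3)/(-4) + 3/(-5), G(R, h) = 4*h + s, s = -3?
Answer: 1629569/980 ≈ 1662.8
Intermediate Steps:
G(R, h) = -3 + 4*h (G(R, h) = 4*h - 3 = -3 + 4*h)
k(A) = -171/20 (k(A) = 3*((-3 + 4*3)/(-4) + 3/(-5)) = 3*((-3 + 12)*(-¼) + 3*(-⅕)) = 3*(9*(-¼) - ⅗) = 3*(-9/4 - ⅗) = 3*(-57/20) = -171/20)
P(L) = (-171/20 + L)/L (P(L) = (L - 171/20)/L = (-171/20 + L)/L)
(-694 + 2356) + P(49) = (-694 + 2356) + (-171/20 + 49)/49 = 1662 + (1/49)*(809/20) = 1662 + 809/980 = 1629569/980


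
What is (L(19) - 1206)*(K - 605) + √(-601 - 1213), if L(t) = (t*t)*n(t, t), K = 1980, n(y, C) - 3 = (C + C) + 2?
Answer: 19685875 + I*√1814 ≈ 1.9686e+7 + 42.591*I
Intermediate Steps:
n(y, C) = 5 + 2*C (n(y, C) = 3 + ((C + C) + 2) = 3 + (2*C + 2) = 3 + (2 + 2*C) = 5 + 2*C)
L(t) = t²*(5 + 2*t) (L(t) = (t*t)*(5 + 2*t) = t²*(5 + 2*t))
(L(19) - 1206)*(K - 605) + √(-601 - 1213) = (19²*(5 + 2*19) - 1206)*(1980 - 605) + √(-601 - 1213) = (361*(5 + 38) - 1206)*1375 + √(-1814) = (361*43 - 1206)*1375 + I*√1814 = (15523 - 1206)*1375 + I*√1814 = 14317*1375 + I*√1814 = 19685875 + I*√1814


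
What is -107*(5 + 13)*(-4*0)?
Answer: 0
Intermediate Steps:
-107*(5 + 13)*(-4*0) = -1926*0 = -107*0 = 0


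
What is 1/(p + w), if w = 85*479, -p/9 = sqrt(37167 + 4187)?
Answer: 40715/1654361551 + 9*sqrt(41354)/1654361551 ≈ 2.5717e-5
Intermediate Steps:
p = -9*sqrt(41354) (p = -9*sqrt(37167 + 4187) = -9*sqrt(41354) ≈ -1830.2)
w = 40715
1/(p + w) = 1/(-9*sqrt(41354) + 40715) = 1/(40715 - 9*sqrt(41354))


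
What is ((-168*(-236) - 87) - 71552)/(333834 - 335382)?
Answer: 31991/1548 ≈ 20.666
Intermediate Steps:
((-168*(-236) - 87) - 71552)/(333834 - 335382) = ((39648 - 87) - 71552)/(-1548) = (39561 - 71552)*(-1/1548) = -31991*(-1/1548) = 31991/1548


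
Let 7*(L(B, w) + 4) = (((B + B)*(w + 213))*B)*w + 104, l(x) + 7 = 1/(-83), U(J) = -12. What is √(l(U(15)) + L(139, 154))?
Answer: 3*√11701946330438/581 ≈ 17663.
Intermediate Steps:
l(x) = -582/83 (l(x) = -7 + 1/(-83) = -7 - 1/83 = -582/83)
L(B, w) = 76/7 + 2*w*B²*(213 + w)/7 (L(B, w) = -4 + ((((B + B)*(w + 213))*B)*w + 104)/7 = -4 + ((((2*B)*(213 + w))*B)*w + 104)/7 = -4 + (((2*B*(213 + w))*B)*w + 104)/7 = -4 + ((2*B²*(213 + w))*w + 104)/7 = -4 + (2*w*B²*(213 + w) + 104)/7 = -4 + (104 + 2*w*B²*(213 + w))/7 = -4 + (104/7 + 2*w*B²*(213 + w)/7) = 76/7 + 2*w*B²*(213 + w)/7)
√(l(U(15)) + L(139, 154)) = √(-582/83 + (76/7 + (2/7)*139²*154² + (426/7)*154*139²)) = √(-582/83 + (76/7 + (2/7)*19321*23716 + (426/7)*154*19321)) = √(-582/83 + (76/7 + 130919096 + 181076412)) = √(-582/83 + 2183968632/7) = √(181269392382/581) = 3*√11701946330438/581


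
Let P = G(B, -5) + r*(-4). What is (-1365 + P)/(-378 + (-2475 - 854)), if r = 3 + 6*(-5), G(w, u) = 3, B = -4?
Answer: 114/337 ≈ 0.33828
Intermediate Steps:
r = -27 (r = 3 - 30 = -27)
P = 111 (P = 3 - 27*(-4) = 3 + 108 = 111)
(-1365 + P)/(-378 + (-2475 - 854)) = (-1365 + 111)/(-378 + (-2475 - 854)) = -1254/(-378 - 3329) = -1254/(-3707) = -1254*(-1/3707) = 114/337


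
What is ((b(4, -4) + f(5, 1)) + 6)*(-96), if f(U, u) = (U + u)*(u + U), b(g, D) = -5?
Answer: -3552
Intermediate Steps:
f(U, u) = (U + u)² (f(U, u) = (U + u)*(U + u) = (U + u)²)
((b(4, -4) + f(5, 1)) + 6)*(-96) = ((-5 + (5 + 1)²) + 6)*(-96) = ((-5 + 6²) + 6)*(-96) = ((-5 + 36) + 6)*(-96) = (31 + 6)*(-96) = 37*(-96) = -3552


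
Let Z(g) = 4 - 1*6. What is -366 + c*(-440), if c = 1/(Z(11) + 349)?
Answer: -127442/347 ≈ -367.27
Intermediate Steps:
Z(g) = -2 (Z(g) = 4 - 6 = -2)
c = 1/347 (c = 1/(-2 + 349) = 1/347 ≈ 0.0028818)
-366 + c*(-440) = -366 + (1/347)*(-440) = -366 - 440/347 = -127442/347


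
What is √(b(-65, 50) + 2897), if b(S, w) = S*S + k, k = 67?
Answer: √7189 ≈ 84.788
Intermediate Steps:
b(S, w) = 67 + S² (b(S, w) = S*S + 67 = S² + 67 = 67 + S²)
√(b(-65, 50) + 2897) = √((67 + (-65)²) + 2897) = √((67 + 4225) + 2897) = √(4292 + 2897) = √7189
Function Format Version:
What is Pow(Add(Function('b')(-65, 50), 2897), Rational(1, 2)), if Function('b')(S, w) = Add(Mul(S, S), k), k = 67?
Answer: Pow(7189, Rational(1, 2)) ≈ 84.788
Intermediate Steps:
Function('b')(S, w) = Add(67, Pow(S, 2)) (Function('b')(S, w) = Add(Mul(S, S), 67) = Add(Pow(S, 2), 67) = Add(67, Pow(S, 2)))
Pow(Add(Function('b')(-65, 50), 2897), Rational(1, 2)) = Pow(Add(Add(67, Pow(-65, 2)), 2897), Rational(1, 2)) = Pow(Add(Add(67, 4225), 2897), Rational(1, 2)) = Pow(Add(4292, 2897), Rational(1, 2)) = Pow(7189, Rational(1, 2))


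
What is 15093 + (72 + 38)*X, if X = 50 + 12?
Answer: 21913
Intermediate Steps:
X = 62
15093 + (72 + 38)*X = 15093 + (72 + 38)*62 = 15093 + 110*62 = 15093 + 6820 = 21913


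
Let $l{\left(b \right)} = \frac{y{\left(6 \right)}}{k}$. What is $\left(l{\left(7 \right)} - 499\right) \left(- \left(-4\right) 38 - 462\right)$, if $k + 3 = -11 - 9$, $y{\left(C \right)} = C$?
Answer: $\frac{3559730}{23} \approx 1.5477 \cdot 10^{5}$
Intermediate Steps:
$k = -23$ ($k = -3 - 20 = -23$)
$l{\left(b \right)} = - \frac{6}{23}$ ($l{\left(b \right)} = \frac{6}{-23} = 6 \left(- \frac{1}{23}\right) = - \frac{6}{23}$)
$\left(l{\left(7 \right)} - 499\right) \left(- \left(-4\right) 38 - 462\right) = \left(- \frac{6}{23} - 499\right) \left(- \left(-4\right) 38 - 462\right) = - \frac{11483 \left(\left(-1\right) \left(-152\right) - 462\right)}{23} = - \frac{11483 \left(152 - 462\right)}{23} = \left(- \frac{11483}{23}\right) \left(-310\right) = \frac{3559730}{23}$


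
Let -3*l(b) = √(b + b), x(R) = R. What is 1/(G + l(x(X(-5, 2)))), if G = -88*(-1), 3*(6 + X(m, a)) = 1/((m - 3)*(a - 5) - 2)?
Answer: 26136/2300363 + 3*I*√13035/2300363 ≈ 0.011362 + 0.0001489*I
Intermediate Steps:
X(m, a) = -6 + 1/(3*(-2 + (-5 + a)*(-3 + m))) (X(m, a) = -6 + 1/(3*((m - 3)*(a - 5) - 2)) = -6 + 1/(3*((-3 + m)*(-5 + a) - 2)) = -6 + 1/(3*((-5 + a)*(-3 + m) - 2)) = -6 + 1/(3*(-2 + (-5 + a)*(-3 + m))))
l(b) = -√2*√b/3 (l(b) = -√(b + b)/3 = -√2*√b/3)
G = 88
1/(G + l(x(X(-5, 2)))) = 1/(88 - √2*√((-233 + 54*2 + 90*(-5) - 18*2*(-5))/(3*(13 - 5*(-5) - 3*2 + 2*(-5))))/3) = 1/(88 - √2*√((-233 + 108 - 450 + 180)/(3*(13 + 25 - 6 - 10)))/3) = 1/(88 - √2*√((⅓)*(-395)/22)/3) = 1/(88 - √2*√((⅓)*(1/22)*(-395))/3) = 1/(88 - √2*√(-395/66)/3) = 1/(88 - √2*I*√26070/66/3) = 1/(88 - I*√13035/99)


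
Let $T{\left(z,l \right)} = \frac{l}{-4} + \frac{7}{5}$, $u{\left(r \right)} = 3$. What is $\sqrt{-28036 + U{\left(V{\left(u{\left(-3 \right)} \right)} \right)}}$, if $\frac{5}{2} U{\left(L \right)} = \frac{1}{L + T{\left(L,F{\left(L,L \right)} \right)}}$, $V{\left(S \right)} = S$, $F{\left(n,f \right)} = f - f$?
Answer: $\frac{i \sqrt{3392345}}{11} \approx 167.44 i$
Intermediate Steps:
$F{\left(n,f \right)} = 0$
$T{\left(z,l \right)} = \frac{7}{5} - \frac{l}{4}$ ($T{\left(z,l \right)} = l \left(- \frac{1}{4}\right) + 7 \cdot \frac{1}{5} = - \frac{l}{4} + \frac{7}{5} = \frac{7}{5} - \frac{l}{4}$)
$U{\left(L \right)} = \frac{2}{5 \left(\frac{7}{5} + L\right)}$ ($U{\left(L \right)} = \frac{2}{5 \left(L + \left(\frac{7}{5} - 0\right)\right)} = \frac{2}{5 \left(L + \left(\frac{7}{5} + 0\right)\right)} = \frac{2}{5 \left(L + \frac{7}{5}\right)} = \frac{2}{5 \left(\frac{7}{5} + L\right)}$)
$\sqrt{-28036 + U{\left(V{\left(u{\left(-3 \right)} \right)} \right)}} = \sqrt{-28036 + \frac{2}{7 + 5 \cdot 3}} = \sqrt{-28036 + \frac{2}{7 + 15}} = \sqrt{-28036 + \frac{2}{22}} = \sqrt{-28036 + 2 \cdot \frac{1}{22}} = \sqrt{-28036 + \frac{1}{11}} = \sqrt{- \frac{308395}{11}} = \frac{i \sqrt{3392345}}{11}$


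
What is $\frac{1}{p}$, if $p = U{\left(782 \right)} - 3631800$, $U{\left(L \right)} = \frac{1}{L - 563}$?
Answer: $- \frac{219}{795364199} \approx -2.7535 \cdot 10^{-7}$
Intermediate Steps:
$U{\left(L \right)} = \frac{1}{-563 + L}$ ($U{\left(L \right)} = \frac{1}{L - 563} = \frac{1}{-563 + L}$)
$p = - \frac{795364199}{219}$ ($p = \frac{1}{-563 + 782} - 3631800 = \frac{1}{219} - 3631800 = - \frac{795364199}{219} \approx -3.6318 \cdot 10^{6}$)
$\frac{1}{p} = \frac{1}{- \frac{795364199}{219}} = - \frac{219}{795364199}$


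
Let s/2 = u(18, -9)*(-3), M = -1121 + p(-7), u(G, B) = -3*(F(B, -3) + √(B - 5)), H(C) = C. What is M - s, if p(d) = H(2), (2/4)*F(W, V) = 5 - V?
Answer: -1407 - 18*I*√14 ≈ -1407.0 - 67.35*I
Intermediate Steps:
F(W, V) = 10 - 2*V (F(W, V) = 2*(5 - V) = 10 - 2*V)
p(d) = 2
u(G, B) = -48 - 3*√(-5 + B) (u(G, B) = -3*((10 - 2*(-3)) + √(B - 5)) = -3*((10 + 6) + √(-5 + B)) = -3*(16 + √(-5 + B)) = -48 - 3*√(-5 + B))
M = -1119 (M = -1121 + 2 = -1119)
s = 288 + 18*I*√14 (s = 2*((-48 - 3*√(-5 - 9))*(-3)) = 2*((-48 - 3*I*√14)*(-3)) = 2*(144 + 9*I*√14) = 288 + 18*I*√14 ≈ 288.0 + 67.35*I)
M - s = -1119 - (288 + 18*I*√14) = -1119 + (-288 - 18*I*√14) = -1407 - 18*I*√14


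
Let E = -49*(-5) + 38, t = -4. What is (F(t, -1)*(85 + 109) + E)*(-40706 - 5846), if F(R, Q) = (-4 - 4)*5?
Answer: 348069304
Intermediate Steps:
F(R, Q) = -40 (F(R, Q) = -8*5 = -40)
E = 283 (E = 245 + 38 = 283)
(F(t, -1)*(85 + 109) + E)*(-40706 - 5846) = (-40*(85 + 109) + 283)*(-40706 - 5846) = (-40*194 + 283)*(-46552) = (-7760 + 283)*(-46552) = -7477*(-46552) = 348069304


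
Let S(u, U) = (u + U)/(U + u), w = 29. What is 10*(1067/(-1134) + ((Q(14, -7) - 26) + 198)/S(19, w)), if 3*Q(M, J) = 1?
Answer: 971795/567 ≈ 1713.9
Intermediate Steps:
Q(M, J) = 1/3 (Q(M, J) = (1/3)*1 = 1/3)
S(u, U) = 1 (S(u, U) = (U + u)/(U + u) = 1)
10*(1067/(-1134) + ((Q(14, -7) - 26) + 198)/S(19, w)) = 10*(1067/(-1134) + ((1/3 - 26) + 198)/1) = 10*(1067*(-1/1134) + (-77/3 + 198)*1) = 10*(-1067/1134 + (517/3)*1) = 10*(-1067/1134 + 517/3) = 10*(194359/1134) = 971795/567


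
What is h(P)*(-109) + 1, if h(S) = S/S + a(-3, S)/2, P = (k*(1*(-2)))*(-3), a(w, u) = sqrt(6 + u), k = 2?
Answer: -108 - 327*sqrt(2)/2 ≈ -339.22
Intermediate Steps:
P = 12 (P = (2*(1*(-2)))*(-3) = (2*(-2))*(-3) = -4*(-3) = 12)
h(S) = 1 + sqrt(6 + S)/2 (h(S) = S/S + sqrt(6 + S)/2 = 1 + sqrt(6 + S)*(1/2) = 1 + sqrt(6 + S)/2)
h(P)*(-109) + 1 = (1 + sqrt(6 + 12)/2)*(-109) + 1 = (1 + sqrt(18)/2)*(-109) + 1 = (1 + (3*sqrt(2))/2)*(-109) + 1 = (1 + 3*sqrt(2)/2)*(-109) + 1 = (-109 - 327*sqrt(2)/2) + 1 = -108 - 327*sqrt(2)/2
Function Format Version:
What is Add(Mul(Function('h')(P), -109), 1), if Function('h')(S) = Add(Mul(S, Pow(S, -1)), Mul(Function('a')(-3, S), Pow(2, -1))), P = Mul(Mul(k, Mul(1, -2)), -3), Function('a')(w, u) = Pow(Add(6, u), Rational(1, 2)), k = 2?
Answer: Add(-108, Mul(Rational(-327, 2), Pow(2, Rational(1, 2)))) ≈ -339.22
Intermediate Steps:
P = 12 (P = Mul(Mul(2, Mul(1, -2)), -3) = Mul(Mul(2, -2), -3) = Mul(-4, -3) = 12)
Function('h')(S) = Add(1, Mul(Rational(1, 2), Pow(Add(6, S), Rational(1, 2)))) (Function('h')(S) = Add(Mul(S, Pow(S, -1)), Mul(Pow(Add(6, S), Rational(1, 2)), Pow(2, -1))) = Add(1, Mul(Pow(Add(6, S), Rational(1, 2)), Rational(1, 2))) = Add(1, Mul(Rational(1, 2), Pow(Add(6, S), Rational(1, 2)))))
Add(Mul(Function('h')(P), -109), 1) = Add(Mul(Add(1, Mul(Rational(1, 2), Pow(Add(6, 12), Rational(1, 2)))), -109), 1) = Add(Mul(Add(1, Mul(Rational(1, 2), Pow(18, Rational(1, 2)))), -109), 1) = Add(Mul(Add(1, Mul(Rational(1, 2), Mul(3, Pow(2, Rational(1, 2))))), -109), 1) = Add(Mul(Add(1, Mul(Rational(3, 2), Pow(2, Rational(1, 2)))), -109), 1) = Add(Add(-109, Mul(Rational(-327, 2), Pow(2, Rational(1, 2)))), 1) = Add(-108, Mul(Rational(-327, 2), Pow(2, Rational(1, 2))))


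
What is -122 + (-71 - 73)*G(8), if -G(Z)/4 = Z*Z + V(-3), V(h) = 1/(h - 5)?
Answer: 36670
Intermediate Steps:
V(h) = 1/(-5 + h)
G(Z) = 1/2 - 4*Z**2 (G(Z) = -4*(Z*Z + 1/(-5 - 3)) = -4*(Z**2 + 1/(-8)) = -4*(Z**2 - 1/8) = -4*(-1/8 + Z**2) = 1/2 - 4*Z**2)
-122 + (-71 - 73)*G(8) = -122 + (-71 - 73)*(1/2 - 4*8**2) = -122 - 144*(1/2 - 4*64) = -122 - 144*(1/2 - 256) = -122 - 144*(-511/2) = -122 + 36792 = 36670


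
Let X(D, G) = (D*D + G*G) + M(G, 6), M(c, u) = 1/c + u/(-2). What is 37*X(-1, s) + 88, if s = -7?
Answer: 12752/7 ≈ 1821.7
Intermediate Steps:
M(c, u) = 1/c - u/2 (M(c, u) = 1/c + u*(-1/2) = 1/c - u/2)
X(D, G) = -3 + D**2 + 1/G + G**2 (X(D, G) = (D*D + G*G) + (1/G - 1/2*6) = (D**2 + G**2) + (1/G - 3) = (D**2 + G**2) + (-3 + 1/G) = -3 + D**2 + 1/G + G**2)
37*X(-1, s) + 88 = 37*(-3 + (-1)**2 + 1/(-7) + (-7)**2) + 88 = 37*(-3 + 1 - 1/7 + 49) + 88 = 37*(328/7) + 88 = 12136/7 + 88 = 12752/7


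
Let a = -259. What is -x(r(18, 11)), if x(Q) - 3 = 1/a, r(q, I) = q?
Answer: -776/259 ≈ -2.9961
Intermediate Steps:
x(Q) = 776/259 (x(Q) = 3 + 1/(-259) = 3 - 1/259 = 776/259)
-x(r(18, 11)) = -1*776/259 = -776/259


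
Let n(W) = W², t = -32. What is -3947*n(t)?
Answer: -4041728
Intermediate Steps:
-3947*n(t) = -3947*(-32)² = -3947*1024 = -4041728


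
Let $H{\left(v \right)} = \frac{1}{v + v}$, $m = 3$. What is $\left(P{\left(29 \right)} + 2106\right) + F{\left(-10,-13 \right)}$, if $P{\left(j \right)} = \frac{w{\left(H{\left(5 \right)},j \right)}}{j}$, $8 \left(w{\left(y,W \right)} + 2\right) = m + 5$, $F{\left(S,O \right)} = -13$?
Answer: $\frac{60696}{29} \approx 2093.0$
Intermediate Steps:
$H{\left(v \right)} = \frac{1}{2 v}$
$w{\left(y,W \right)} = -1$ ($w{\left(y,W \right)} = -2 + \frac{3 + 5}{8} = -2 + \frac{1}{8} \cdot 8 = -2 + 1 = -1$)
$P{\left(j \right)} = - \frac{1}{j}$
$\left(P{\left(29 \right)} + 2106\right) + F{\left(-10,-13 \right)} = \left(- \frac{1}{29} + 2106\right) - 13 = \frac{61073}{29} - 13 = \frac{60696}{29}$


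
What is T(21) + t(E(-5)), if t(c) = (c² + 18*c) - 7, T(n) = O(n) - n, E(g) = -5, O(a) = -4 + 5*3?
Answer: -82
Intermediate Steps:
O(a) = 11 (O(a) = -4 + 15 = 11)
T(n) = 11 - n
t(c) = -7 + c² + 18*c
T(21) + t(E(-5)) = (11 - 1*21) + (-7 + (-5)² + 18*(-5)) = (11 - 21) + (-7 + 25 - 90) = -10 - 72 = -82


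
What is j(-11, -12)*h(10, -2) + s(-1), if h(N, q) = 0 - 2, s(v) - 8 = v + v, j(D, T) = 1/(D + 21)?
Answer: 29/5 ≈ 5.8000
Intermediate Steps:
j(D, T) = 1/(21 + D)
s(v) = 8 + 2*v (s(v) = 8 + (v + v) = 8 + 2*v)
h(N, q) = -2
j(-11, -12)*h(10, -2) + s(-1) = -2/(21 - 11) + (8 + 2*(-1)) = -2/10 + (8 - 2) = (⅒)*(-2) + 6 = -⅕ + 6 = 29/5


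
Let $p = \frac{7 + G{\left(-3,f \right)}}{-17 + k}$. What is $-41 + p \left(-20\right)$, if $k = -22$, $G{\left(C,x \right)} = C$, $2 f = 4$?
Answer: $- \frac{1519}{39} \approx -38.949$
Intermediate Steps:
$f = 2$ ($f = \frac{1}{2} \cdot 4 = 2$)
$p = - \frac{4}{39}$ ($p = \frac{7 - 3}{-17 - 22} = \frac{4}{-39} = 4 \left(- \frac{1}{39}\right) = - \frac{4}{39} \approx -0.10256$)
$-41 + p \left(-20\right) = -41 - - \frac{80}{39} = -41 + \frac{80}{39} = - \frac{1519}{39}$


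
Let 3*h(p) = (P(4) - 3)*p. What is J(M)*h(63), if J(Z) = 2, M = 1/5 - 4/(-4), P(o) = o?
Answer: 42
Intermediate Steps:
M = 6/5 (M = 1*(⅕) - 4*(-¼) = ⅕ + 1 = 6/5 ≈ 1.2000)
h(p) = p/3 (h(p) = ((4 - 3)*p)/3 = (1*p)/3 = p/3)
J(M)*h(63) = 2*((⅓)*63) = 2*21 = 42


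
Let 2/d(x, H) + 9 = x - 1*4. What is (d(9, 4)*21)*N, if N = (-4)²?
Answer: -168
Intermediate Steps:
d(x, H) = 2/(-13 + x) (d(x, H) = 2/(-9 + (x - 1*4)) = 2/(-9 + (x - 4)) = 2/(-9 + (-4 + x)) = 2/(-13 + x))
N = 16
(d(9, 4)*21)*N = ((2/(-13 + 9))*21)*16 = ((2/(-4))*21)*16 = ((2*(-¼))*21)*16 = -½*21*16 = -21/2*16 = -168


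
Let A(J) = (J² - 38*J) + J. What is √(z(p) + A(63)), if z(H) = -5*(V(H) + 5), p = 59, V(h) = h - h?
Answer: √1613 ≈ 40.162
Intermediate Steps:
V(h) = 0
z(H) = -25 (z(H) = -5*(0 + 5) = -5*5 = -25)
A(J) = J² - 37*J
√(z(p) + A(63)) = √(-25 + 63*(-37 + 63)) = √(-25 + 63*26) = √(-25 + 1638) = √1613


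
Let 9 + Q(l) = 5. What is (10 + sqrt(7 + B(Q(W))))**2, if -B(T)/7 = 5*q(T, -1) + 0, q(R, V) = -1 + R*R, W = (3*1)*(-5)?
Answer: (10 + I*sqrt(518))**2 ≈ -418.0 + 455.19*I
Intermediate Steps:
W = -15 (W = 3*(-5) = -15)
Q(l) = -4 (Q(l) = -9 + 5 = -4)
q(R, V) = -1 + R**2
B(T) = 35 - 35*T**2 (B(T) = -7*(5*(-1 + T**2) + 0) = -7*((-5 + 5*T**2) + 0) = -7*(-5 + 5*T**2) = 35 - 35*T**2)
(10 + sqrt(7 + B(Q(W))))**2 = (10 + sqrt(7 + (35 - 35*(-4)**2)))**2 = (10 + sqrt(7 + (35 - 35*16)))**2 = (10 + sqrt(7 + (35 - 560)))**2 = (10 + sqrt(7 - 525))**2 = (10 + sqrt(-518))**2 = (10 + I*sqrt(518))**2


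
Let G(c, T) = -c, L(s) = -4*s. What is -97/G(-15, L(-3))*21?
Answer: -679/5 ≈ -135.80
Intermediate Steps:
-97/G(-15, L(-3))*21 = -97/((-1*(-15)))*21 = -97/15*21 = -679/5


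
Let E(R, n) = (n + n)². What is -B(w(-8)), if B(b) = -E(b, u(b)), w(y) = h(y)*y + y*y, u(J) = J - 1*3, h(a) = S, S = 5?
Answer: 1764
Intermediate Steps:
h(a) = 5
u(J) = -3 + J (u(J) = J - 3 = -3 + J)
w(y) = y² + 5*y (w(y) = 5*y + y*y = 5*y + y² = y² + 5*y)
E(R, n) = 4*n² (E(R, n) = (2*n)² = 4*n²)
B(b) = -4*(-3 + b)²
-B(w(-8)) = -(-4)*(-3 - 8*(5 - 8))² = -(-4)*(-3 - 8*(-3))² = -(-4)*(-3 + 24)² = -(-4)*21² = -(-4)*441 = -1*(-1764) = 1764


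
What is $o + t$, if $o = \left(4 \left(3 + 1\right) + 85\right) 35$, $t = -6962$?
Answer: $-3427$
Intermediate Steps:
$o = 3535$ ($o = \left(4 \cdot 4 + 85\right) 35 = \left(16 + 85\right) 35 = 101 \cdot 35 = 3535$)
$o + t = 3535 - 6962 = -3427$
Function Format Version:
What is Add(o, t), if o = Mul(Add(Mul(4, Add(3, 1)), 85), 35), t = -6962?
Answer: -3427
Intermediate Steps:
o = 3535 (o = Mul(Add(Mul(4, 4), 85), 35) = Mul(Add(16, 85), 35) = Mul(101, 35) = 3535)
Add(o, t) = Add(3535, -6962) = -3427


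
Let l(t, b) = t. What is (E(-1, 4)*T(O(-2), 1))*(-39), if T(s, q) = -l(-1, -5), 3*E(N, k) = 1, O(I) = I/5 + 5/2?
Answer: -13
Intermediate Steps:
O(I) = 5/2 + I/5 (O(I) = I*(1/5) + 5*(1/2) = I/5 + 5/2 = 5/2 + I/5)
E(N, k) = 1/3 (E(N, k) = (1/3)*1 = 1/3)
T(s, q) = 1 (T(s, q) = -1*(-1) = 1)
(E(-1, 4)*T(O(-2), 1))*(-39) = ((1/3)*1)*(-39) = (1/3)*(-39) = -13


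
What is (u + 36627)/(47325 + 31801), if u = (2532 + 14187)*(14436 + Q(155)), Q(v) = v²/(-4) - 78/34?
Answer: 9583597809/5380568 ≈ 1781.2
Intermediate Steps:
Q(v) = -39/17 - v²/4 (Q(v) = v²*(-¼) - 78*1/34 = -v²/4 - 39/17 = -39/17 - v²/4)
u = 9581107173/68 (u = (2532 + 14187)*(14436 + (-39/17 - ¼*155²)) = 16719*(14436 + (-39/17 - ¼*24025)) = 16719*(14436 + (-39/17 - 24025/4)) = 16719*(14436 - 408581/68) = 16719*(573067/68) = 9581107173/68 ≈ 1.4090e+8)
(u + 36627)/(47325 + 31801) = (9581107173/68 + 36627)/(47325 + 31801) = (9583597809/68)/79126 = (9583597809/68)*(1/79126) = 9583597809/5380568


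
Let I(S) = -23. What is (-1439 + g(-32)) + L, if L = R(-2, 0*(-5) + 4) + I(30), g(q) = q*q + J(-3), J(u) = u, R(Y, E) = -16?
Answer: -457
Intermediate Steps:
g(q) = -3 + q² (g(q) = q*q - 3 = q² - 3 = -3 + q²)
L = -39 (L = -16 - 23 = -39)
(-1439 + g(-32)) + L = (-1439 + (-3 + (-32)²)) - 39 = (-1439 + (-3 + 1024)) - 39 = (-1439 + 1021) - 39 = -418 - 39 = -457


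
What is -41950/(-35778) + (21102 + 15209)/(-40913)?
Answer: 208582696/731892657 ≈ 0.28499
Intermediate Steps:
-41950/(-35778) + (21102 + 15209)/(-40913) = -41950*(-1/35778) + 36311*(-1/40913) = 20975/17889 - 36311/40913 = 208582696/731892657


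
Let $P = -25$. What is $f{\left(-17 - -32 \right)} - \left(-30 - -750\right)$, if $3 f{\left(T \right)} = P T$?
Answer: $-845$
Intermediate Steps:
$f{\left(T \right)} = - \frac{25 T}{3}$ ($f{\left(T \right)} = \frac{\left(-25\right) T}{3} = - \frac{25 T}{3}$)
$f{\left(-17 - -32 \right)} - \left(-30 - -750\right) = - \frac{25 \left(-17 - -32\right)}{3} - \left(-30 - -750\right) = - \frac{25 \left(-17 + 32\right)}{3} - \left(-30 + 750\right) = \left(- \frac{25}{3}\right) 15 - 720 = -125 - 720 = -845$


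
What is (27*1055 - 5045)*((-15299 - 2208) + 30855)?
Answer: 312877120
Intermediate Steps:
(27*1055 - 5045)*((-15299 - 2208) + 30855) = (28485 - 5045)*(-17507 + 30855) = 23440*13348 = 312877120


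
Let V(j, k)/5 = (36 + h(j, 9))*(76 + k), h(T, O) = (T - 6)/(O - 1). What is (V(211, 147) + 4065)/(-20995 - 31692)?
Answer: -582215/421496 ≈ -1.3813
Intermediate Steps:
h(T, O) = (-6 + T)/(-1 + O)
V(j, k) = 5*(76 + k)*(141/4 + j/8) (V(j, k) = 5*((36 + (-6 + j)/(-1 + 9))*(76 + k)) = 5*((36 + (-6 + j)/8)*(76 + k)) = 5*((36 + (-¾ + j/8))*(76 + k)) = 5*((141/4 + j/8)*(76 + k)) = 5*((76 + k)*(141/4 + j/8)) = 5*(76 + k)*(141/4 + j/8))
(V(211, 147) + 4065)/(-20995 - 31692) = ((13395 + (95/2)*211 + (705/4)*147 + (5/8)*211*147) + 4065)/(-20995 - 31692) = ((13395 + 20045/2 + 103635/4 + 155085/8) + 4065)/(-52687) = (549695/8 + 4065)*(-1/52687) = (582215/8)*(-1/52687) = -582215/421496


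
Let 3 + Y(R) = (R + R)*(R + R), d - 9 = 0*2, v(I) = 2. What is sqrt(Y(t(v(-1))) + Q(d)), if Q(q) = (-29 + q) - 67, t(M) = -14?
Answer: sqrt(694) ≈ 26.344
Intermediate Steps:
d = 9 (d = 9 + 0*2 = 9 + 0 = 9)
Q(q) = -96 + q
Y(R) = -3 + 4*R**2 (Y(R) = -3 + (R + R)*(R + R) = -3 + (2*R)*(2*R) = -3 + 4*R**2)
sqrt(Y(t(v(-1))) + Q(d)) = sqrt((-3 + 4*(-14)**2) + (-96 + 9)) = sqrt((-3 + 4*196) - 87) = sqrt((-3 + 784) - 87) = sqrt(781 - 87) = sqrt(694)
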